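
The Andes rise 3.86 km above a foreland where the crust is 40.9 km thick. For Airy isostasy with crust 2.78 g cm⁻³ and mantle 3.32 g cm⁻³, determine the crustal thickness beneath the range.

Root depth r = h ρ_c / (ρ_m − ρ_c) = 3.86 km × 2.78 / 0.54 = 19.87 km.
Total thickness = T + h + r = 40.9 km + 3.86 km + 19.87 km = 64.6 km.

64.6 km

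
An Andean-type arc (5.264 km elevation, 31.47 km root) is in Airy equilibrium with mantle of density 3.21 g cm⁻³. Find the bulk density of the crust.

ρ_c h = (ρ_m − ρ_c) r → ρ_c (h + r) = ρ_m r → ρ_c = ρ_m r / (h + r).
ρ_c = 3.21 × 31.47 km / (5.264 km + 31.47 km) = 2.75 g cm⁻³.

2.75 g cm⁻³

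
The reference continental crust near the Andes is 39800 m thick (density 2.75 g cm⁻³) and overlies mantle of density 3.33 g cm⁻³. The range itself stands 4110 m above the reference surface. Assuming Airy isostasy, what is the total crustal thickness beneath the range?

63400 m

Root depth r = h ρ_c / (ρ_m − ρ_c) = 4110 m × 2.75 / 0.58 = 19490 m.
Total thickness = T + h + r = 39800 m + 4110 m + 19490 m = 63400 m.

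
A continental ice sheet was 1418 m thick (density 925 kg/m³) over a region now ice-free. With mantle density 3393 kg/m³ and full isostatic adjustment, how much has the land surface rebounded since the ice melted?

Removing the load lets mantle flow back in; uplift u satisfies ρ_ice t = ρ_m u.
u = t ρ_ice/ρ_m = 1418 m × 925/3393 = 387 m.

387 m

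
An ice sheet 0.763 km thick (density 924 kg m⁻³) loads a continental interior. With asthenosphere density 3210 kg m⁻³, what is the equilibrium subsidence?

0.22 km

Equating mass per unit area of the two columns: the ice load ρ_ice t is balanced by mantle displaced below, ρ_m s.
s = t ρ_ice / ρ_m = 0.763 km × 924/3210 = 0.22 km.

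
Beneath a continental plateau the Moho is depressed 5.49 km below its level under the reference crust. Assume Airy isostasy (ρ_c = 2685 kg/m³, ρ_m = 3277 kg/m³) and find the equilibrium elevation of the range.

1.21 km

By Archimedes' principle applied to the lithosphere: ρ_c h = (ρ_m − ρ_c) r.
h = r (ρ_m − ρ_c) / ρ_c = 5.49 km × (3277 − 2685) / 2685 = 1.21 km.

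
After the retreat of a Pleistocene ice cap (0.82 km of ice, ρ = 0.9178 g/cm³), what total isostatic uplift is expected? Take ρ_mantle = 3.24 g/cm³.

0.232 km

Removing the load lets mantle flow back in; uplift u satisfies ρ_ice t = ρ_m u.
u = t ρ_ice/ρ_m = 0.82 km × 0.9178/3.24 = 0.232 km.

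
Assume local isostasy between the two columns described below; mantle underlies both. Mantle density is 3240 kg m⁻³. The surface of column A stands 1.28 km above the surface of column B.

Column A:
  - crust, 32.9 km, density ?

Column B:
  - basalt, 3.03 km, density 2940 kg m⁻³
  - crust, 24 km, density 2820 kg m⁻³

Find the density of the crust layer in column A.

2780 kg m⁻³

Take the compensation level at the base of the deeper column (depth z_c below the surface of column A) and equate Σ ρ_i t_i down to z_c; mantle fills any gap and the z_c terms cancel.
Column A: 32.9×ρ + (z_c − 32.9)×3240
Column B: 1.28×0 + 3.03×2940 + 24×2820 + (z_c − 1.28 − 27.03)×3240
The z_c×3240 term appears on both sides and cancels. Collect the known terms of each column as K = Σ(ρt)_known − 3240 × (depth of known layers): K_A = 0 − 3240×32.9 = −106596; K_B = 76588.2 − 3240×(1.28 + 27.03) = −15136.2.
Balance: K_A + 32.9×ρ = K_B, so ρ = (K_B − K_A)/32.9 = 91459.8/32.9 = 2780 kg m⁻³.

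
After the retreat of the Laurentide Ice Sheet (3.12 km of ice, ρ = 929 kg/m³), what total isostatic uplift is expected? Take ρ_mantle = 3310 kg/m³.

0.876 km

Removing the load lets mantle flow back in; uplift u satisfies ρ_ice t = ρ_m u.
u = t ρ_ice/ρ_m = 3.12 km × 929/3310 = 0.876 km.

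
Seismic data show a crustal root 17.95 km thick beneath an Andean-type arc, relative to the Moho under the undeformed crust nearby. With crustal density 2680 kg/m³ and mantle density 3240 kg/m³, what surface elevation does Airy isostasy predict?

Balancing pressure at the compensation depth: ρ_c h = (ρ_m − ρ_c) r.
h = r (ρ_m − ρ_c) / ρ_c = 17.95 km × (3240 − 2680) / 2680 = 3.75 km.

3.75 km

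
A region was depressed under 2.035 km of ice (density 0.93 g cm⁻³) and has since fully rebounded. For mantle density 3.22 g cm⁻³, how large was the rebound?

0.588 km

Removing the load lets mantle flow back in; uplift u satisfies ρ_ice t = ρ_m u.
u = t ρ_ice/ρ_m = 2.035 km × 0.93/3.22 = 0.588 km.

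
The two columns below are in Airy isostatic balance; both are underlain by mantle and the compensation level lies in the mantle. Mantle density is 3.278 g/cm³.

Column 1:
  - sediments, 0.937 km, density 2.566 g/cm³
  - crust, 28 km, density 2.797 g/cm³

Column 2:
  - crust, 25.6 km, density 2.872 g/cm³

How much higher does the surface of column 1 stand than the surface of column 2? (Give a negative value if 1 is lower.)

1.14 km

For any compensation level in the mantle, the mantle terms cancel and isostasy reduces to e = (Σt_1 − Σt_2) − (Σ(ρt)_1 − Σ(ρt)_2) / ρ_m.
Σt_1 = 28.937 km; Σt_2 = 25.6 km; Σ(ρt)_1 = 80.720342; Σ(ρt)_2 = 73.5232 (in km·g/cm³).
e = (28.937 − 25.6) − (80.720342 − 73.5232) / 3.278 = 1.14 km.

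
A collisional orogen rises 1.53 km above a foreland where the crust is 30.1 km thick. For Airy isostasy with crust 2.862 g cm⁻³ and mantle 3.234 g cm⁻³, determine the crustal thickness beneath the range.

Root depth r = h ρ_c / (ρ_m − ρ_c) = 1.53 km × 2.862 / 0.372 = 11.77 km.
Total thickness = T + h + r = 30.1 km + 1.53 km + 11.77 km = 43.4 km.

43.4 km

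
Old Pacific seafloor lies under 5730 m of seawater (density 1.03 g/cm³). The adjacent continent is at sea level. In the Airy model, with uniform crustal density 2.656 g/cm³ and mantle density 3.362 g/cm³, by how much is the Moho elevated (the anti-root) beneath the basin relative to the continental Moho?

13200 m

By Archimedes' principle applied to the lithosphere: replacing crust with seawater at the top is compensated by replacing crust with mantle at the base: d (ρ_c − ρ_w) = a (ρ_m − ρ_c).
a = d (ρ_c − ρ_w)/(ρ_m − ρ_c) = 5730 m × 1.626/0.706 = 13200 m.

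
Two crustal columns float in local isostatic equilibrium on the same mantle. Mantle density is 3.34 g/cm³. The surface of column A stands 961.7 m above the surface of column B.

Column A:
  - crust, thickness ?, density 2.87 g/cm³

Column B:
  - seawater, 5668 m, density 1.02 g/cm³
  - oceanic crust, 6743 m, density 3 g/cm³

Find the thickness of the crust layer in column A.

Take the compensation level at the base of the deeper column (depth z_c below the surface of column A) and equate Σ ρ_i t_i down to z_c; mantle fills any gap and the z_c terms cancel.
Column A: x×2.87 + (z_c − 0 − x)×3.34
Column B: 961.7×0 + 5668×1.02 + 6743×3 + (z_c − 961.7 − 12411)×3.34
The z_c×3.34 term appears on both sides and cancels. Collect the known terms of each column as K = Σ(ρt)_known − 3.34 × (depth of known layers): K_A = 0 − 3.34×0 = 0; K_B = 26010.36 − 3.34×(961.7 + 12411) = −18654.458.
Balance: K_A − x×(3.34 − 2.87) = K_B, so x = (K_A − K_B)/(3.34 − 2.87) = 18654.5/0.47 = 39700 m.

39700 m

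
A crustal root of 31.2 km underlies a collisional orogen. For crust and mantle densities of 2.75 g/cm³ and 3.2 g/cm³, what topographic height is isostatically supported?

5.11 km

In Airy isostatic equilibrium: ρ_c h = (ρ_m − ρ_c) r.
h = r (ρ_m − ρ_c) / ρ_c = 31.2 km × (3.2 − 2.75) / 2.75 = 5.11 km.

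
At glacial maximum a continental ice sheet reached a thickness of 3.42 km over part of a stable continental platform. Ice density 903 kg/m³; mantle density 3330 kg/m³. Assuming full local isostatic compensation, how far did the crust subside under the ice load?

0.927 km

Equating mass per unit area of the two columns: the ice load ρ_ice t is balanced by mantle displaced below, ρ_m s.
s = t ρ_ice / ρ_m = 3.42 km × 903/3330 = 0.927 km.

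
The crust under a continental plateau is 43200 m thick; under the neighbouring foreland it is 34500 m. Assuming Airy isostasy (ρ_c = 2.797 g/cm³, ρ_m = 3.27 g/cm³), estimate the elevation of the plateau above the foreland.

1260 m

Excess crust Δ = 43200 m − 34500 m = 8700 m, split between elevation h and root r with h + r = Δ.
Airy balance ρ_c h = (ρ_m − ρ_c) r gives r = h ρ_c/(ρ_m − ρ_c), so h (1 + ρ_c/(ρ_m − ρ_c)) = Δ, i.e. h = Δ (ρ_m − ρ_c)/ρ_m.
h = 8700 m × 0.473/3.27 = 1260 m.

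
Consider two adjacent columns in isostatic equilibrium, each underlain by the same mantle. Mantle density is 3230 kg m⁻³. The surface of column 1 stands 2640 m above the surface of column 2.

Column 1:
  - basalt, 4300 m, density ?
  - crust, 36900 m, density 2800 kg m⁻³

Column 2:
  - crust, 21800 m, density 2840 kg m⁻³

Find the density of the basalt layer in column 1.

Take the compensation level at the base of the deeper column (depth z_c below the surface of column 1) and equate Σ ρ_i t_i down to z_c; mantle fills any gap and the z_c terms cancel.
Column 1: 4300×ρ + 36900×2800 + (z_c − 41200)×3230
Column 2: 2640×0 + 21800×2840 + (z_c − 2640 − 21800)×3230
The z_c×3230 term appears on both sides and cancels. Collect the known terms of each column as K = Σ(ρt)_known − 3230 × (depth of known layers): K_1 = 103320000 − 3230×41200 = −29756000; K_2 = 61912000 − 3230×(2640 + 21800) = −17029200.
Balance: K_1 + 4300×ρ = K_2, so ρ = (K_2 − K_1)/4300 = 12726800/4300 = 2960 kg m⁻³.

2960 kg m⁻³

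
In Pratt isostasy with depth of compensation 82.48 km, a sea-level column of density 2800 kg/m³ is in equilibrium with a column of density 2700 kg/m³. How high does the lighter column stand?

ρ_ref D = ρ (D + h) → h = D (ρ_ref − ρ)/ρ.
h = 82.48 km × (2800 − 2700)/2700 = 3.05 km.

3.05 km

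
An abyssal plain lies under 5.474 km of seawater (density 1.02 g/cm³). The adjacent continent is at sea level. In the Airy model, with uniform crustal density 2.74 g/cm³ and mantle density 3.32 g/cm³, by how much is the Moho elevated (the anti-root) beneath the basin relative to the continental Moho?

Balancing pressure at the compensation depth: replacing crust with seawater at the top is compensated by replacing crust with mantle at the base: d (ρ_c − ρ_w) = a (ρ_m − ρ_c).
a = d (ρ_c − ρ_w)/(ρ_m − ρ_c) = 5.474 km × 1.72/0.58 = 16.2 km.

16.2 km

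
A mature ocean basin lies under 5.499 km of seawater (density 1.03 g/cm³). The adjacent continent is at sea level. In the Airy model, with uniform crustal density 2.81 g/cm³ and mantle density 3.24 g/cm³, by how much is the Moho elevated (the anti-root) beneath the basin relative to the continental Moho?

Isostatic balance requires: replacing crust with seawater at the top is compensated by replacing crust with mantle at the base: d (ρ_c − ρ_w) = a (ρ_m − ρ_c).
a = d (ρ_c − ρ_w)/(ρ_m − ρ_c) = 5.499 km × 1.78/0.43 = 22.8 km.

22.8 km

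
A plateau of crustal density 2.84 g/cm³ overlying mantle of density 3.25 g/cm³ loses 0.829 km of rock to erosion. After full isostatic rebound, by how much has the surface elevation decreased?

Rebound u = e ρ_c/ρ_m = 0.829 km × 2.84/3.25 = 0.7244 km.
Net surface drop = e − u = 0.829 km − 0.7244 km = e (ρ_m − ρ_c)/ρ_m = 0.105 km.

0.105 km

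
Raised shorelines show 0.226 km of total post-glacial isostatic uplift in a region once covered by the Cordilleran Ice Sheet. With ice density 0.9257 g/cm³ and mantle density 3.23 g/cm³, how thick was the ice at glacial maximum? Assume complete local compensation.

0.789 km

u = t ρ_ice/ρ_m → t = u ρ_m/ρ_ice = 0.226 km × 3.23/0.9257 = 0.789 km.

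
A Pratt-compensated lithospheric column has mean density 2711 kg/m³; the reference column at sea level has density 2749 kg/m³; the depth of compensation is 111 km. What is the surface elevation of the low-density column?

ρ_ref D = ρ (D + h) → h = D (ρ_ref − ρ)/ρ.
h = 111 km × (2749 − 2711)/2711 = 1.56 km.

1.56 km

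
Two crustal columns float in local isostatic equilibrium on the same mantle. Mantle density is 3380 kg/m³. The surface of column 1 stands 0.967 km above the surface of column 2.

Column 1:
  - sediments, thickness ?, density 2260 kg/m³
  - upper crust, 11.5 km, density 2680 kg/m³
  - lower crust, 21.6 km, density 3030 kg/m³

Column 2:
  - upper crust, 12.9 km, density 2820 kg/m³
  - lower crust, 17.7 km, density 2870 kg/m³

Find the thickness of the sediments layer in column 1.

3.49 km

Take the compensation level at the base of the deeper column (depth z_c below the surface of column 1) and equate Σ ρ_i t_i down to z_c; mantle fills any gap and the z_c terms cancel.
Column 1: x×2260 + 11.5×2680 + 21.6×3030 + (z_c − 33.1 − x)×3380
Column 2: 0.967×0 + 12.9×2820 + 17.7×2870 + (z_c − 0.967 − 30.6)×3380
The z_c×3380 term appears on both sides and cancels. Collect the known terms of each column as K = Σ(ρt)_known − 3380 × (depth of known layers): K_1 = 96268 − 3380×33.1 = −15610; K_2 = 87177 − 3380×(0.967 + 30.6) = −19519.46.
Balance: K_1 − x×(3380 − 2260) = K_2, so x = (K_1 − K_2)/(3380 − 2260) = 3909.46/1120 = 3.49 km.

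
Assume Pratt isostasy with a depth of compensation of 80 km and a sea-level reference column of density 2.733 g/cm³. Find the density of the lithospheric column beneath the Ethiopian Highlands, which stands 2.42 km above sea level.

2.65 g/cm³

Pratt balance: ρ_ref D = ρ (D + h).
ρ = ρ_ref D/(D + h) = 2.733 × 80 km/(80 km + 2.42 km) = 2.65 g/cm³.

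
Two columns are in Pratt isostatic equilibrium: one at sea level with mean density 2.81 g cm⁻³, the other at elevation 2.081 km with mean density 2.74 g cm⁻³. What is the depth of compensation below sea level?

ρ_ref D = ρ (D + h) → D (ρ_ref − ρ) = ρ h.
D = ρ h/(ρ_ref − ρ) = 2.74 × 2.081 km/(2.81 − 2.74) = 81.5 km.

81.5 km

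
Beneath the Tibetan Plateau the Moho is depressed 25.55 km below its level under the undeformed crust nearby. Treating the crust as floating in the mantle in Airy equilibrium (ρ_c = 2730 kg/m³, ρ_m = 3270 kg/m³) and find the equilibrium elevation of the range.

5.05 km

By Archimedes' principle applied to the lithosphere: ρ_c h = (ρ_m − ρ_c) r.
h = r (ρ_m − ρ_c) / ρ_c = 25.55 km × (3270 − 2730) / 2730 = 5.05 km.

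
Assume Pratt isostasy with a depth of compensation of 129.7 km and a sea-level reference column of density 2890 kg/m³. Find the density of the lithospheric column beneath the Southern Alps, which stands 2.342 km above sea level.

2840 kg/m³

Pratt balance: ρ_ref D = ρ (D + h).
ρ = ρ_ref D/(D + h) = 2890 × 129.7 km/(129.7 km + 2.342 km) = 2840 kg/m³.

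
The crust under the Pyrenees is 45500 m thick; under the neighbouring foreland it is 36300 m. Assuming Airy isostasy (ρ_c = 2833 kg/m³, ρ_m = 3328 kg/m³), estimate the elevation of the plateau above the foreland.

1370 m

Excess crust Δ = 45500 m − 36300 m = 9200 m, split between elevation h and root r with h + r = Δ.
Airy balance ρ_c h = (ρ_m − ρ_c) r gives r = h ρ_c/(ρ_m − ρ_c), so h (1 + ρ_c/(ρ_m − ρ_c)) = Δ, i.e. h = Δ (ρ_m − ρ_c)/ρ_m.
h = 9200 m × 495/3328 = 1370 m.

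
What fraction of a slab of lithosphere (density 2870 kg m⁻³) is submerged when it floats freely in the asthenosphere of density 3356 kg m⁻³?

Submerged fraction = ρ_obj/ρ_fluid = 2870/3356 = 85.5%.

85.5%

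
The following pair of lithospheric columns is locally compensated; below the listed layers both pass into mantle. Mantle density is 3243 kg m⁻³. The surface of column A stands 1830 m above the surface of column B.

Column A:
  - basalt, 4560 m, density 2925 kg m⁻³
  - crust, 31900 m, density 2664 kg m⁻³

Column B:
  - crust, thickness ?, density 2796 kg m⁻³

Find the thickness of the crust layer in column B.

Take the compensation level at the base of the deeper column (depth z_c below the surface of column A) and equate Σ ρ_i t_i down to z_c; mantle fills any gap and the z_c terms cancel.
Column A: 4560×2925 + 31900×2664 + (z_c − 36460)×3243
Column B: 1830×0 + x×2796 + (z_c − 1830 − 0 − x)×3243
The z_c×3243 term appears on both sides and cancels. Collect the known terms of each column as K = Σ(ρt)_known − 3243 × (depth of known layers): K_A = 98319600 − 3243×36460 = −19920180; K_B = 0 − 3243×(1830 + 0) = −5934690.
Balance: K_A = K_B − x×(3243 − 2796), so x = (K_B − K_A)/(3243 − 2796) = 13985500/447 = 31300 m.

31300 m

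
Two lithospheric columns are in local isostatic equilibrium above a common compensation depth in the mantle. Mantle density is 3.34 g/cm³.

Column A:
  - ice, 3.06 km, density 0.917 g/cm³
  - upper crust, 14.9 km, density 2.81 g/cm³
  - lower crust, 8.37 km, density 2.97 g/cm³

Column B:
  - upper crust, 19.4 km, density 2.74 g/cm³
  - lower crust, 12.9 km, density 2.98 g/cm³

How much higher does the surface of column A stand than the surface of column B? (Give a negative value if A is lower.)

For any compensation level in the mantle, the mantle terms cancel and isostasy reduces to e = (Σt_A − Σt_B) − (Σ(ρt)_A − Σ(ρt)_B) / ρ_m.
Σt_A = 26.33 km; Σt_B = 32.3 km; Σ(ρt)_A = 69.53392; Σ(ρt)_B = 91.598 (in km·g/cm³).
e = (26.33 − 32.3) − (69.53392 − 91.598) / 3.34 = 0.636 km.

0.636 km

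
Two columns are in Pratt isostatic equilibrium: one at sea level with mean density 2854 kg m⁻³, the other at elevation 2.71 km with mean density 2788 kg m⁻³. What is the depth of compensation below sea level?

ρ_ref D = ρ (D + h) → D (ρ_ref − ρ) = ρ h.
D = ρ h/(ρ_ref − ρ) = 2788 × 2.71 km/(2854 − 2788) = 114 km.

114 km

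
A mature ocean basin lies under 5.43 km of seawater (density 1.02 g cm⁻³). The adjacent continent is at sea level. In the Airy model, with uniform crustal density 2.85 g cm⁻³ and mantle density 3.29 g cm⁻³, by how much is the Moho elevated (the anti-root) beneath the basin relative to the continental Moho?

For local isostatic compensation: replacing crust with seawater at the top is compensated by replacing crust with mantle at the base: d (ρ_c − ρ_w) = a (ρ_m − ρ_c).
a = d (ρ_c − ρ_w)/(ρ_m − ρ_c) = 5.43 km × 1.83/0.44 = 22.6 km.

22.6 km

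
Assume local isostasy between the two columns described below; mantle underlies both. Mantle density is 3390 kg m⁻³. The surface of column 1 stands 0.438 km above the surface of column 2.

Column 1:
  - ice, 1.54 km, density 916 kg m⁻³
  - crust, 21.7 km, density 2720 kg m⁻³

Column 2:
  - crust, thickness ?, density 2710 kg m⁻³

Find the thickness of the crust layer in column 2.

Take the compensation level at the base of the deeper column (depth z_c below the surface of column 1) and equate Σ ρ_i t_i down to z_c; mantle fills any gap and the z_c terms cancel.
Column 1: 1.54×916 + 21.7×2720 + (z_c − 23.24)×3390
Column 2: 0.438×0 + x×2710 + (z_c − 0.438 − 0 − x)×3390
The z_c×3390 term appears on both sides and cancels. Collect the known terms of each column as K = Σ(ρt)_known − 3390 × (depth of known layers): K_1 = 60434.64 − 3390×23.24 = −18348.96; K_2 = 0 − 3390×(0.438 + 0) = −1484.82.
Balance: K_1 = K_2 − x×(3390 − 2710), so x = (K_2 − K_1)/(3390 − 2710) = 16864.1/680 = 24.8 km.

24.8 km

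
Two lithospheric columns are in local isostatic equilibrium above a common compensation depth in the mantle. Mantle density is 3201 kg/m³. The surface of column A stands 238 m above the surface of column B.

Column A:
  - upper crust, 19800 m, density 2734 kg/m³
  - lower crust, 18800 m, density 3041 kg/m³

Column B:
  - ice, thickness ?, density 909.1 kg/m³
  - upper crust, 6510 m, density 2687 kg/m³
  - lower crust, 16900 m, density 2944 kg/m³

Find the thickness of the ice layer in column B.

Take the compensation level at the base of the deeper column (depth z_c below the surface of column A) and equate Σ ρ_i t_i down to z_c; mantle fills any gap and the z_c terms cancel.
Column A: 19800×2734 + 18800×3041 + (z_c − 38600)×3201
Column B: 238×0 + x×909.1 + 6510×2687 + 16900×2944 + (z_c − 238 − 23410 − x)×3201
The z_c×3201 term appears on both sides and cancels. Collect the known terms of each column as K = Σ(ρt)_known − 3201 × (depth of known layers): K_A = 111304000 − 3201×38600 = −12254600; K_B = 67245970 − 3201×(238 + 23410) = −8451278.
Balance: K_A = K_B − x×(3201 − 909.1), so x = (K_B − K_A)/(3201 − 909.1) = 3803320/2291.9 = 1660 m.

1660 m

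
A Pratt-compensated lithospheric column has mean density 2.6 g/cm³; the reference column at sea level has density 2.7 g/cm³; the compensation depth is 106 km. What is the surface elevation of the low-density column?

ρ_ref D = ρ (D + h) → h = D (ρ_ref − ρ)/ρ.
h = 106 km × (2.7 − 2.6)/2.6 = 4.08 km.

4.08 km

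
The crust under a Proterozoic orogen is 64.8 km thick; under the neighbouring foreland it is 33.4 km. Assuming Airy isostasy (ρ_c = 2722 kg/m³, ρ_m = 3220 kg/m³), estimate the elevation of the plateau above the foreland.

Excess crust Δ = 64.8 km − 33.4 km = 31.4 km, split between elevation h and root r with h + r = Δ.
Airy balance ρ_c h = (ρ_m − ρ_c) r gives r = h ρ_c/(ρ_m − ρ_c), so h (1 + ρ_c/(ρ_m − ρ_c)) = Δ, i.e. h = Δ (ρ_m − ρ_c)/ρ_m.
h = 31.4 km × 498/3220 = 4.86 km.

4.86 km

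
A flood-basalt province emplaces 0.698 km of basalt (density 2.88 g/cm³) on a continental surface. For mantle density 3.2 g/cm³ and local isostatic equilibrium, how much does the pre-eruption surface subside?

Subaerial loading: s = t ρ_load / ρ_m.
s = 0.698 km × 2.88/3.2 = 0.628 km.

0.628 km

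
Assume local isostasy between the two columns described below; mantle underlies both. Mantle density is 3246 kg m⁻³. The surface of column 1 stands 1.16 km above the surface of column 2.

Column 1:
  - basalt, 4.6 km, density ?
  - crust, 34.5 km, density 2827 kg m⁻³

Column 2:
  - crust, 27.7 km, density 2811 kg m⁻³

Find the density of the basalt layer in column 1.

Take the compensation level at the base of the deeper column (depth z_c below the surface of column 1) and equate Σ ρ_i t_i down to z_c; mantle fills any gap and the z_c terms cancel.
Column 1: 4.6×ρ + 34.5×2827 + (z_c − 39.1)×3246
Column 2: 1.16×0 + 27.7×2811 + (z_c − 1.16 − 27.7)×3246
The z_c×3246 term appears on both sides and cancels. Collect the known terms of each column as K = Σ(ρt)_known − 3246 × (depth of known layers): K_1 = 97531.5 − 3246×39.1 = −29387.1; K_2 = 77864.7 − 3246×(1.16 + 27.7) = −15814.86.
Balance: K_1 + 4.6×ρ = K_2, so ρ = (K_2 − K_1)/4.6 = 13572.2/4.6 = 2950 kg m⁻³.

2950 kg m⁻³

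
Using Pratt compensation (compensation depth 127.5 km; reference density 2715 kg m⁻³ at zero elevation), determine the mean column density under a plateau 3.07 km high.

2650 kg m⁻³

Pratt balance: ρ_ref D = ρ (D + h).
ρ = ρ_ref D/(D + h) = 2715 × 127.5 km/(127.5 km + 3.07 km) = 2650 kg m⁻³.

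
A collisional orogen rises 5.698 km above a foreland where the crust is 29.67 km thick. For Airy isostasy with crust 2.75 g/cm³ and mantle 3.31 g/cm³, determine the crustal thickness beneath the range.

Root depth r = h ρ_c / (ρ_m − ρ_c) = 5.698 km × 2.75 / 0.56 = 27.98 km.
Total thickness = T + h + r = 29.67 km + 5.698 km + 27.98 km = 63.3 km.

63.3 km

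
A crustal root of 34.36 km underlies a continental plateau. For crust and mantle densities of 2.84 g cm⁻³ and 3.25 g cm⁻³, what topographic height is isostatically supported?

In Airy isostatic equilibrium: ρ_c h = (ρ_m − ρ_c) r.
h = r (ρ_m − ρ_c) / ρ_c = 34.36 km × (3.25 − 2.84) / 2.84 = 4.96 km.

4.96 km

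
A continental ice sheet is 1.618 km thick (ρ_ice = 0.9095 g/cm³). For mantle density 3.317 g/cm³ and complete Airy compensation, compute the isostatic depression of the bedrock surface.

Isostatic balance requires: the ice load ρ_ice t is balanced by mantle displaced below, ρ_m s.
s = t ρ_ice / ρ_m = 1.618 km × 0.9095/3.317 = 0.444 km.

0.444 km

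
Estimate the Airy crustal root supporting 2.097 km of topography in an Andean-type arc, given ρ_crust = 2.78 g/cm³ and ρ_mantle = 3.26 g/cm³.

By Archimedes' principle applied to the lithosphere: the weight of the topography is balanced by the buoyancy of the root, ρ_c h = (ρ_m − ρ_c) r.
r = h · ρ_c / (ρ_m − ρ_c) = 2.097 km × 2.78 / (3.26 − 2.78) = 12.1 km.

12.1 km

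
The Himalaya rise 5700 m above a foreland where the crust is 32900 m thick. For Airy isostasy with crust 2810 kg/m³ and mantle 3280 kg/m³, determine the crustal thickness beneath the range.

Root depth r = h ρ_c / (ρ_m − ρ_c) = 5700 m × 2810 / 470 = 34080 m.
Total thickness = T + h + r = 32900 m + 5700 m + 34080 m = 72700 m.

72700 m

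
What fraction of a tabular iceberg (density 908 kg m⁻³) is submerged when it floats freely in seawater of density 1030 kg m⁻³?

88.2%

Submerged fraction = ρ_obj/ρ_fluid = 908/1030 = 88.2%.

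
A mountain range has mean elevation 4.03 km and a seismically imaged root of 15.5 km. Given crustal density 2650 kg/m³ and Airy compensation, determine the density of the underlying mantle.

Airy balance: ρ_c h = (ρ_m − ρ_c) r → ρ_m = ρ_c (1 + h/r).
ρ_m = 2650 × (1 + 4.03 km/15.5 km) = 3340 kg/m³.

3340 kg/m³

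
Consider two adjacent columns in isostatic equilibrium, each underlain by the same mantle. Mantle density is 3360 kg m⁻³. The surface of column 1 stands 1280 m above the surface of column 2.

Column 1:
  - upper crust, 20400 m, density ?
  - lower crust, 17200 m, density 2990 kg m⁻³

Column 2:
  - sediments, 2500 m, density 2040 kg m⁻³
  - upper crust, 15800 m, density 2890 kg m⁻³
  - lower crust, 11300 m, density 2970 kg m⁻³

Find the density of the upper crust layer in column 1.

2720 kg m⁻³

Take the compensation level at the base of the deeper column (depth z_c below the surface of column 1) and equate Σ ρ_i t_i down to z_c; mantle fills any gap and the z_c terms cancel.
Column 1: 20400×ρ + 17200×2990 + (z_c − 37600)×3360
Column 2: 1280×0 + 2500×2040 + 15800×2890 + 11300×2970 + (z_c − 1280 − 29600)×3360
The z_c×3360 term appears on both sides and cancels. Collect the known terms of each column as K = Σ(ρt)_known − 3360 × (depth of known layers): K_1 = 51428000 − 3360×37600 = −74908000; K_2 = 84323000 − 3360×(1280 + 29600) = −19433800.
Balance: K_1 + 20400×ρ = K_2, so ρ = (K_2 − K_1)/20400 = 55474200/20400 = 2720 kg m⁻³.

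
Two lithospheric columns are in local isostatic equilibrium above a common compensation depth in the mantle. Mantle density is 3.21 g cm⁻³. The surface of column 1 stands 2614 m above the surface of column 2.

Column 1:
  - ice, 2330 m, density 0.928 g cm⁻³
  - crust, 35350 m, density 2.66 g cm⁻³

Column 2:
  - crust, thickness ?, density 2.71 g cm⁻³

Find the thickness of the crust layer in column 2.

32700 m

Take the compensation level at the base of the deeper column (depth z_c below the surface of column 1) and equate Σ ρ_i t_i down to z_c; mantle fills any gap and the z_c terms cancel.
Column 1: 2330×0.928 + 35350×2.66 + (z_c − 37680)×3.21
Column 2: 2614×0 + x×2.71 + (z_c − 2614 − 0 − x)×3.21
The z_c×3.21 term appears on both sides and cancels. Collect the known terms of each column as K = Σ(ρt)_known − 3.21 × (depth of known layers): K_1 = 96193.24 − 3.21×37680 = −24759.56; K_2 = 0 − 3.21×(2614 + 0) = −8390.94.
Balance: K_1 = K_2 − x×(3.21 − 2.71), so x = (K_2 − K_1)/(3.21 − 2.71) = 16368.6/0.5 = 32700 m.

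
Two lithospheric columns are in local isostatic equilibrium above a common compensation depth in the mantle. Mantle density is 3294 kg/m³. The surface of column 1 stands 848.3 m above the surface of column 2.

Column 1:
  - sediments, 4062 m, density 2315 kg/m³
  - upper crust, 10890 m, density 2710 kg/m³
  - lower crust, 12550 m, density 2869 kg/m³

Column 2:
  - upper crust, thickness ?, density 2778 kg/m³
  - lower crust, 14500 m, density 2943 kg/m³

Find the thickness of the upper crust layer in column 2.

15100 m

Take the compensation level at the base of the deeper column (depth z_c below the surface of column 1) and equate Σ ρ_i t_i down to z_c; mantle fills any gap and the z_c terms cancel.
Column 1: 4062×2315 + 10890×2710 + 12550×2869 + (z_c − 27502)×3294
Column 2: 848.3×0 + x×2778 + 14500×2943 + (z_c − 848.3 − 14500 − x)×3294
The z_c×3294 term appears on both sides and cancels. Collect the known terms of each column as K = Σ(ρt)_known − 3294 × (depth of known layers): K_1 = 74921380 − 3294×27502 = −15670208; K_2 = 42673500 − 3294×(848.3 + 14500) = −7883800.2.
Balance: K_1 = K_2 − x×(3294 − 2778), so x = (K_2 − K_1)/(3294 − 2778) = 7786410/516 = 15100 m.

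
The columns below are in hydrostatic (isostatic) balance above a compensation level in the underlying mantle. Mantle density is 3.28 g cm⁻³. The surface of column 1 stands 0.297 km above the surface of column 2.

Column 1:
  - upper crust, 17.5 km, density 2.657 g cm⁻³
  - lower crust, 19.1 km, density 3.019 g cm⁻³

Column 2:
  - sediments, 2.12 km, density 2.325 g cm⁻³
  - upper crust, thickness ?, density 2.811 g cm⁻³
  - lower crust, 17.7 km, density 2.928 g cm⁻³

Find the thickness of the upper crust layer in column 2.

14.2 km

Take the compensation level at the base of the deeper column (depth z_c below the surface of column 1) and equate Σ ρ_i t_i down to z_c; mantle fills any gap and the z_c terms cancel.
Column 1: 17.5×2.657 + 19.1×3.019 + (z_c − 36.6)×3.28
Column 2: 0.297×0 + 2.12×2.325 + x×2.811 + 17.7×2.928 + (z_c − 0.297 − 19.82 − x)×3.28
The z_c×3.28 term appears on both sides and cancels. Collect the known terms of each column as K = Σ(ρt)_known − 3.28 × (depth of known layers): K_1 = 104.1604 − 3.28×36.6 = −15.8876; K_2 = 56.7546 − 3.28×(0.297 + 19.82) = −9.22916.
Balance: K_1 = K_2 − x×(3.28 − 2.811), so x = (K_2 − K_1)/(3.28 − 2.811) = 6.65844/0.469 = 14.2 km.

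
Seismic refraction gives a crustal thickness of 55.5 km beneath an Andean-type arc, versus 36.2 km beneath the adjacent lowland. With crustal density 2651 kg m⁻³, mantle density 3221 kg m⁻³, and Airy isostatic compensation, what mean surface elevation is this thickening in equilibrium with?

3.42 km

Excess crust Δ = 55.5 km − 36.2 km = 19.3 km, split between elevation h and root r with h + r = Δ.
Airy balance ρ_c h = (ρ_m − ρ_c) r gives r = h ρ_c/(ρ_m − ρ_c), so h (1 + ρ_c/(ρ_m − ρ_c)) = Δ, i.e. h = Δ (ρ_m − ρ_c)/ρ_m.
h = 19.3 km × 570/3221 = 3.42 km.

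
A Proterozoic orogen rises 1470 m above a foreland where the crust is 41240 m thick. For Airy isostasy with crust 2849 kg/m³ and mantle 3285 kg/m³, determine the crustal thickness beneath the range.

Root depth r = h ρ_c / (ρ_m − ρ_c) = 1470 m × 2849 / 436 = 9606 m.
Total thickness = T + h + r = 41240 m + 1470 m + 9606 m = 52300 m.

52300 m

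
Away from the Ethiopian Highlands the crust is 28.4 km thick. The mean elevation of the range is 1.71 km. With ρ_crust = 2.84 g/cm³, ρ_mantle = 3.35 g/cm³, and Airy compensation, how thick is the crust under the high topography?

39.6 km

Root depth r = h ρ_c / (ρ_m − ρ_c) = 1.71 km × 2.84 / 0.51 = 9.522 km.
Total thickness = T + h + r = 28.4 km + 1.71 km + 9.522 km = 39.6 km.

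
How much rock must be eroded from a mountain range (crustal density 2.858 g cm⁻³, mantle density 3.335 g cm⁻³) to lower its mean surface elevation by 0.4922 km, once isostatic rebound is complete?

3.44 km

Net drop Δ = e − u = e − e ρ_c/ρ_m = e (ρ_m − ρ_c)/ρ_m.
e = Δ ρ_m/(ρ_m − ρ_c) = 0.4922 km × 3.335/0.477 = 3.44 km.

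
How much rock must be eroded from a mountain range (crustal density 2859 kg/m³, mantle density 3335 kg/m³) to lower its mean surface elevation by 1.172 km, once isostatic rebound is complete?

Net drop Δ = e − u = e − e ρ_c/ρ_m = e (ρ_m − ρ_c)/ρ_m.
e = Δ ρ_m/(ρ_m − ρ_c) = 1.172 km × 3335/476 = 8.21 km.

8.21 km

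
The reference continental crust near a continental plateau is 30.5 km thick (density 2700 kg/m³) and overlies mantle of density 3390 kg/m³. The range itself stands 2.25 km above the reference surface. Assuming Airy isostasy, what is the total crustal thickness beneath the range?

Root depth r = h ρ_c / (ρ_m − ρ_c) = 2.25 km × 2700 / 690 = 8.804 km.
Total thickness = T + h + r = 30.5 km + 2.25 km + 8.804 km = 41.6 km.

41.6 km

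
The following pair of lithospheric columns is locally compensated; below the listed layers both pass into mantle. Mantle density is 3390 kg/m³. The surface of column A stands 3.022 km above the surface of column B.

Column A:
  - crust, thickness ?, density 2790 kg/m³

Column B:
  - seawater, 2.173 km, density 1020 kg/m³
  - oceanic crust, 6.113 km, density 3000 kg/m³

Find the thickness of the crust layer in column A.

Take the compensation level at the base of the deeper column (depth z_c below the surface of column A) and equate Σ ρ_i t_i down to z_c; mantle fills any gap and the z_c terms cancel.
Column A: x×2790 + (z_c − 0 − x)×3390
Column B: 3.022×0 + 2.173×1020 + 6.113×3000 + (z_c − 3.022 − 8.286)×3390
The z_c×3390 term appears on both sides and cancels. Collect the known terms of each column as K = Σ(ρt)_known − 3390 × (depth of known layers): K_A = 0 − 3390×0 = 0; K_B = 20555.46 − 3390×(3.022 + 8.286) = −17778.66.
Balance: K_A − x×(3390 − 2790) = K_B, so x = (K_A − K_B)/(3390 − 2790) = 17778.7/600 = 29.6 km.

29.6 km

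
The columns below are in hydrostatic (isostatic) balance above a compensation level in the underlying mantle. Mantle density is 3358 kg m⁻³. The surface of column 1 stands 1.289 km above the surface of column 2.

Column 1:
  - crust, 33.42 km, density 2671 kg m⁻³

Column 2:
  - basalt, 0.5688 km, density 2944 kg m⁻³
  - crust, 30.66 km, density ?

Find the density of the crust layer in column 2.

Take the compensation level at the base of the deeper column (depth z_c below the surface of column 1) and equate Σ ρ_i t_i down to z_c; mantle fills any gap and the z_c terms cancel.
Column 1: 33.42×2671 + (z_c − 33.42)×3358
Column 2: 1.289×0 + 0.5688×2944 + 30.66×ρ + (z_c − 1.289 − 31.2288)×3358
The z_c×3358 term appears on both sides and cancels. Collect the known terms of each column as K = Σ(ρt)_known − 3358 × (depth of known layers): K_1 = 89264.82 − 3358×33.42 = −22959.54; K_2 = 1674.5472 − 3358×(1.289 + 31.2288) = −107520.225.
Balance: K_1 = K_2 + 30.66×ρ, so ρ = (K_1 − K_2)/30.66 = 84560.7/30.66 = 2760 kg m⁻³.

2760 kg m⁻³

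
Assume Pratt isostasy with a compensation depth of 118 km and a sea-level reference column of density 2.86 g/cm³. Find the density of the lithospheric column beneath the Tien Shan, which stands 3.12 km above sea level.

Pratt balance: ρ_ref D = ρ (D + h).
ρ = ρ_ref D/(D + h) = 2.86 × 118 km/(118 km + 3.12 km) = 2.79 g/cm³.

2.79 g/cm³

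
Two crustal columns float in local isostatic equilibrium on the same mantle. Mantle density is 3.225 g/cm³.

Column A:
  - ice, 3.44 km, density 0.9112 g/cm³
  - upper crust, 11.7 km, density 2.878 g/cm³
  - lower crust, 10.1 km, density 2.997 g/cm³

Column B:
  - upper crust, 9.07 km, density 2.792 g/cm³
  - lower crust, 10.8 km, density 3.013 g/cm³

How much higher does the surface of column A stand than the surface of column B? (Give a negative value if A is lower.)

For any compensation level in the mantle, the mantle terms cancel and isostasy reduces to e = (Σt_A − Σt_B) − (Σ(ρt)_A − Σ(ρt)_B) / ρ_m.
Σt_A = 25.24 km; Σt_B = 19.87 km; Σ(ρt)_A = 67.076828; Σ(ρt)_B = 57.86384 (in km·g/cm³).
e = (25.24 − 19.87) − (67.076828 − 57.86384) / 3.225 = 2.51 km.

2.51 km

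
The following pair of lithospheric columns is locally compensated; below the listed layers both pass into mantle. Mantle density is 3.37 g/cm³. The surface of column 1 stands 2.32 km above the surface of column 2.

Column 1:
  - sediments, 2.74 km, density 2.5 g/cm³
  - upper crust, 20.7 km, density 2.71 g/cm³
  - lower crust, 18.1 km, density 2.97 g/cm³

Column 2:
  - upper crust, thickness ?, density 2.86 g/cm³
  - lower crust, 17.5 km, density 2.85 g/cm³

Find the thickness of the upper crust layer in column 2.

Take the compensation level at the base of the deeper column (depth z_c below the surface of column 1) and equate Σ ρ_i t_i down to z_c; mantle fills any gap and the z_c terms cancel.
Column 1: 2.74×2.5 + 20.7×2.71 + 18.1×2.97 + (z_c − 41.54)×3.37
Column 2: 2.32×0 + x×2.86 + 17.5×2.85 + (z_c − 2.32 − 17.5 − x)×3.37
The z_c×3.37 term appears on both sides and cancels. Collect the known terms of each column as K = Σ(ρt)_known − 3.37 × (depth of known layers): K_1 = 116.704 − 3.37×41.54 = −23.2858; K_2 = 49.875 − 3.37×(2.32 + 17.5) = −16.9184.
Balance: K_1 = K_2 − x×(3.37 − 2.86), so x = (K_2 − K_1)/(3.37 − 2.86) = 6.3674/0.51 = 12.5 km.

12.5 km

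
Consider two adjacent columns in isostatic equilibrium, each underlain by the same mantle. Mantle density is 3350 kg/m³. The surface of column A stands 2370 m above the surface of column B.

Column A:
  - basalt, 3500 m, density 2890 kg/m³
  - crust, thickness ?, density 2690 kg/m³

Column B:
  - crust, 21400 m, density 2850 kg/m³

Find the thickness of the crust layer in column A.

Take the compensation level at the base of the deeper column (depth z_c below the surface of column A) and equate Σ ρ_i t_i down to z_c; mantle fills any gap and the z_c terms cancel.
Column A: 3500×2890 + x×2690 + (z_c − 3500 − x)×3350
Column B: 2370×0 + 21400×2850 + (z_c − 2370 − 21400)×3350
The z_c×3350 term appears on both sides and cancels. Collect the known terms of each column as K = Σ(ρt)_known − 3350 × (depth of known layers): K_A = 10115000 − 3350×3500 = −1610000; K_B = 60990000 − 3350×(2370 + 21400) = −18639500.
Balance: K_A − x×(3350 − 2690) = K_B, so x = (K_A − K_B)/(3350 − 2690) = 17029500/660 = 25800 m.

25800 m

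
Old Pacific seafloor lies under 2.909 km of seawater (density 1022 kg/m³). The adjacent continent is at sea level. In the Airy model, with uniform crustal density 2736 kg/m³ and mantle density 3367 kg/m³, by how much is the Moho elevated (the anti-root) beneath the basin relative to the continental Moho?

Balancing pressure at the compensation depth: replacing crust with seawater at the top is compensated by replacing crust with mantle at the base: d (ρ_c − ρ_w) = a (ρ_m − ρ_c).
a = d (ρ_c − ρ_w)/(ρ_m − ρ_c) = 2.909 km × 1714/631 = 7.9 km.

7.9 km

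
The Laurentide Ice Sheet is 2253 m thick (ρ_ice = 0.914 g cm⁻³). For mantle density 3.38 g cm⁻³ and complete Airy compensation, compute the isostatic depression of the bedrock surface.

Equating mass per unit area of the two columns: the ice load ρ_ice t is balanced by mantle displaced below, ρ_m s.
s = t ρ_ice / ρ_m = 2253 m × 0.914/3.38 = 609 m.

609 m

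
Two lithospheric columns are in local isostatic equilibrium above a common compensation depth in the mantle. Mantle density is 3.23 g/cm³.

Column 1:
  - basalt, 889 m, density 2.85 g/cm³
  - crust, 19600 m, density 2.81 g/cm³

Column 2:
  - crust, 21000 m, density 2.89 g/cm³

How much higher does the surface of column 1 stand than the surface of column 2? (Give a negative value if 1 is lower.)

For any compensation level in the mantle, the mantle terms cancel and isostasy reduces to e = (Σt_1 − Σt_2) − (Σ(ρt)_1 − Σ(ρt)_2) / ρ_m.
Σt_1 = 20489 m; Σt_2 = 21000 m; Σ(ρt)_1 = 57609.65; Σ(ρt)_2 = 60690 (in m·g/cm³).
e = (20489 − 21000) − (57609.65 − 60690) / 3.23 = 443 m.

443 m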